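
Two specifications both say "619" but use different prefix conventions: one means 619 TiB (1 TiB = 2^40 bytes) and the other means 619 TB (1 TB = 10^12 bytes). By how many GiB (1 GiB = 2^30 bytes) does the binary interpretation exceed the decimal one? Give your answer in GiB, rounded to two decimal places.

619 TiB = 619 × 1,099,511,627,776 = 680,597,697,593,344 bytes
619 TB = 619 × 1,000,000,000,000 = 619,000,000,000,000 bytes
difference = 61,597,697,593,344 bytes
61,597,697,593,344 / 1,073,741,824 = 57,367.33 GiB

57,367.33 GiB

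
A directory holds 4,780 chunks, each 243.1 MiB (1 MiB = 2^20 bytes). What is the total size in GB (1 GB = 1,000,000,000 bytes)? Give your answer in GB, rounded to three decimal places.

Total = 4,780 × 243.1 MiB = 1,162,018 MiB
= 1,162,018 × 1,048,576 bytes = 1,218,464,186,368 bytes
1 GB = 1,000,000,000 bytes
1,218,464,186,368 / 1,000,000,000 = 1,218.464 GB

1,218.464 GB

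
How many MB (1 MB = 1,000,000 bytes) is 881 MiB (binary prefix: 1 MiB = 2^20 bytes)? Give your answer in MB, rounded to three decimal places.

881 MiB = 881 × 2^20 bytes = 923,795,456 bytes
1 MB = 10^6 bytes = 1,000,000 bytes
923,795,456 / 1,000,000 = 923.795 MB

923.795 MB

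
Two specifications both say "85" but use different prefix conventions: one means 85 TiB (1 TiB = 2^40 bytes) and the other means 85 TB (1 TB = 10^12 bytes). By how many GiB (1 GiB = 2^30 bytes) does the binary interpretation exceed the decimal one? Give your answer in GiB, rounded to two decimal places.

7,877.58 GiB

85 TiB = 85 × 1,099,511,627,776 = 93,458,488,360,960 bytes
85 TB = 85 × 1,000,000,000,000 = 85,000,000,000,000 bytes
difference = 8,458,488,360,960 bytes
8,458,488,360,960 / 1,073,741,824 = 7,877.58 GiB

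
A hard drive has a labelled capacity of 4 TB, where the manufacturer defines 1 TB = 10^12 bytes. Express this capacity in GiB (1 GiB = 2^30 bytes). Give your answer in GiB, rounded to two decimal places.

3,725.29 GiB

4 TB × 1,000,000,000,000 bytes/TB = 4,000,000,000,000 bytes
1 GiB = 1,073,741,824 bytes
4,000,000,000,000 / 1,073,741,824 = 3,725.29 GiB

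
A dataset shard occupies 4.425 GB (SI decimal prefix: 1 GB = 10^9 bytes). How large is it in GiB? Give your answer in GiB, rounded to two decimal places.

4.12 GiB

4.425 GB × 1,000,000,000 bytes/GB = 4,425,000,000 bytes
1 GiB = 1,073,741,824 bytes
4,425,000,000 / 1,073,741,824 = 4.12 GiB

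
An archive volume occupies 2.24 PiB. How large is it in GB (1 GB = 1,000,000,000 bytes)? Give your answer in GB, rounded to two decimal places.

2,522,015.79 GB

2.24 PiB = 2.24 × 2^50 bytes = 2,522,015,791,327,477.76 bytes
1 GB = 1,000,000,000 bytes
2,522,015,791,327,477.76 / 1,000,000,000 = 2,522,015.79 GB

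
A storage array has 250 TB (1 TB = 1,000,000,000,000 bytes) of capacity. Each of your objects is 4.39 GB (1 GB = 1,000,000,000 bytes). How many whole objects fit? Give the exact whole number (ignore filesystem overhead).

Capacity: 250 TB = 250,000,000,000,000 bytes
Per item: 4.39 GB = 4,390,000,000 bytes
⌊250,000,000,000,000 / 4,390,000,000⌋ = 56,947

56,947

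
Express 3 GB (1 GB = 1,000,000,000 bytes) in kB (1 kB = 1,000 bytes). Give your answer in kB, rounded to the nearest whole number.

3 GB = 3 × 10^9 bytes = 3,000,000,000 bytes
1 kB = 1,000 bytes
3,000,000,000 / 1,000 = 3,000,000 kB

3,000,000 kB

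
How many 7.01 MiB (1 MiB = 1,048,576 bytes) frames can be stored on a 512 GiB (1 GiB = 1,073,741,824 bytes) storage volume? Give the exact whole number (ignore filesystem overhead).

Capacity: 512 GiB = 549,755,813,888 bytes
Per item: 7.01 MiB = 7,350,517.76 bytes
⌊549,755,813,888 / 7,350,517.76⌋ = 74,791

74,791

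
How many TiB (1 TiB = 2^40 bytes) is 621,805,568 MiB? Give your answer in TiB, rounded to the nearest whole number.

621,805,568 MiB × 1,048,576 bytes/MiB = 652,010,395,271,168 bytes
1 TiB = 1,099,511,627,776 bytes
652,010,395,271,168 / 1,099,511,627,776 = 593 TiB

593 TiB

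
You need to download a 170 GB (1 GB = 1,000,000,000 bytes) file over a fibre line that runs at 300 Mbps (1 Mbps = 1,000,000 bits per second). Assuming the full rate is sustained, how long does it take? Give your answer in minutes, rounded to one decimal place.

75.6 minutes

170 GB = 170,000,000,000 bytes = 1,360,000,000,000 bits
300 Mbps = 300,000,000 bits/s
time = 1,360,000,000,000 / 300,000,000 = 4,533.33 s
4,533.33 s / 60 = 75.6 minutes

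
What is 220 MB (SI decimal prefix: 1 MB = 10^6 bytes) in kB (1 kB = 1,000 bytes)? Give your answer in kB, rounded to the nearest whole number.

220 MB = 220 × 10^6 bytes = 220,000,000 bytes
1 kB = 10^3 bytes = 1,000 bytes
220,000,000 / 1,000 = 220,000 kB

220,000 kB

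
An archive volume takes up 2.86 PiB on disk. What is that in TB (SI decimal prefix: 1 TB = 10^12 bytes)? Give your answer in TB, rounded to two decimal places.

2.86 PiB = 2.86 × 2^50 bytes = 3,220,073,733,569,904.64 bytes
1 TB = 10^12 bytes = 1,000,000,000,000 bytes
3,220,073,733,569,904.64 / 1,000,000,000,000 = 3,220.07 TB

3,220.07 TB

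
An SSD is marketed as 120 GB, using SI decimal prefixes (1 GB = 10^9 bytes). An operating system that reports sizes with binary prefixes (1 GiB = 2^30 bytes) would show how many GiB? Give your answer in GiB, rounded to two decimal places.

111.76 GiB

120 GB = 120 × 10^9 bytes = 120,000,000,000 bytes
1 GiB = 1,073,741,824 bytes
120,000,000,000 / 1,073,741,824 = 111.76 GiB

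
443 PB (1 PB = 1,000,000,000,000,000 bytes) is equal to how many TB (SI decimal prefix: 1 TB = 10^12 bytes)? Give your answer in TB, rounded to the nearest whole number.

443 PB = 443 × 10^15 bytes = 443,000,000,000,000,000 bytes
1 TB = 10^12 bytes = 1,000,000,000,000 bytes
443,000,000,000,000,000 / 1,000,000,000,000 = 443,000 TB

443,000 TB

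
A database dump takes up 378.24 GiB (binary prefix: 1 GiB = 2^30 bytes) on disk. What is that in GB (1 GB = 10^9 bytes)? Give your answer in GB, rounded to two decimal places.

378.24 GiB × 1,073,741,824 bytes/GiB = 406,132,107,509.76 bytes
1 GB = 10^9 bytes = 1,000,000,000 bytes
406,132,107,509.76 / 1,000,000,000 = 406.13 GB

406.13 GB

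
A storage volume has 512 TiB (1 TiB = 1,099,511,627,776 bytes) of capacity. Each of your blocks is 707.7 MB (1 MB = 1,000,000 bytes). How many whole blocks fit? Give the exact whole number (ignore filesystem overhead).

795,464

Capacity: 512 TiB = 562,949,953,421,312 bytes
Per item: 707.7 MB = 707,700,000 bytes
⌊562,949,953,421,312 / 707,700,000⌋ = 795,464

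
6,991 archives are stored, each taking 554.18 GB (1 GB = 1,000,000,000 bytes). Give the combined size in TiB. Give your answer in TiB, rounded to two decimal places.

Total = 6,991 × 554.18 GB = 3874272.38 GB
= 3874272.38 × 1,000,000,000 bytes = 3,874,272,380,000,000 bytes
1 TiB = 1,099,511,627,776 bytes
3,874,272,380,000,000 / 1,099,511,627,776 = 3,523.63 TiB

3,523.63 TiB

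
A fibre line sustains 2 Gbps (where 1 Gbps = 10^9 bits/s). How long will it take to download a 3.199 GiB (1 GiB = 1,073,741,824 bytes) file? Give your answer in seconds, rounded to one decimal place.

3.199 GiB = 3,434,900,094.976 bytes = 27,479,200,759.808 bits
2 Gbps = 2,000,000,000 bits/s
time = 27,479,200,759.808 / 2,000,000,000 = 13.7 s

13.7 seconds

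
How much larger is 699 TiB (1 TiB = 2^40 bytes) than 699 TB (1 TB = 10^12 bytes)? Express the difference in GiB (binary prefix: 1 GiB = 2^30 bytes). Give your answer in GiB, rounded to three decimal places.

64,781.520 GiB

699 TiB = 699 × 1,099,511,627,776 = 768,558,627,815,424 bytes
699 TB = 699 × 1,000,000,000,000 = 699,000,000,000,000 bytes
difference = 69,558,627,815,424 bytes
69,558,627,815,424 / 1,073,741,824 = 64,781.520 GiB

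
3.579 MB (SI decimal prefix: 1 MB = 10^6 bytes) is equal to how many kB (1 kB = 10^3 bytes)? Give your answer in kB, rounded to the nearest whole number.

3,579 kB

3.579 MB × 1,000,000 bytes/MB = 3,579,000 bytes
1 kB = 10^3 bytes = 1,000 bytes
3,579,000 / 1,000 = 3,579 kB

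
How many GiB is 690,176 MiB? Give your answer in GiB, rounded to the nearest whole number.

690,176 MiB = 690,176 × 2^20 bytes = 723,701,989,376 bytes
1 GiB = 2^30 bytes = 1,073,741,824 bytes
723,701,989,376 / 1,073,741,824 = 674 GiB

674 GiB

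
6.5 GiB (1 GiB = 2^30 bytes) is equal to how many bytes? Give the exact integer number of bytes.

6.5 × 1,073,741,824 = 6,979,321,856 bytes  (1 GiB = 2^30 bytes)

6,979,321,856 bytes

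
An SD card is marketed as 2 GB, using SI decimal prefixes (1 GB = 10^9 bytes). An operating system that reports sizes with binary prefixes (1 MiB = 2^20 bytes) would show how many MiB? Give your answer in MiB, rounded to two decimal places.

2 GB = 2 × 10^9 bytes = 2,000,000,000 bytes
1 MiB = 1,048,576 bytes
2,000,000,000 / 1,048,576 = 1,907.35 MiB

1,907.35 MiB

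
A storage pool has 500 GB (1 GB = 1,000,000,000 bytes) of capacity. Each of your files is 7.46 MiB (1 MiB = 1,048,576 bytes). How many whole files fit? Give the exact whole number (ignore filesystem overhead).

63,919

Capacity: 500 GB = 500,000,000,000 bytes
Per item: 7.46 MiB = 7,822,376.96 bytes
⌊500,000,000,000 / 7,822,376.96⌋ = 63,919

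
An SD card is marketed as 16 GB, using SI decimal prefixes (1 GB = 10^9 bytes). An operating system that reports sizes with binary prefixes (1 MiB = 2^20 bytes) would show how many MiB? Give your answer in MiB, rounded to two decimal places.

16 GB × 1,000,000,000 bytes/GB = 16,000,000,000 bytes
1 MiB = 2^20 bytes = 1,048,576 bytes
16,000,000,000 / 1,048,576 = 15,258.79 MiB

15,258.79 MiB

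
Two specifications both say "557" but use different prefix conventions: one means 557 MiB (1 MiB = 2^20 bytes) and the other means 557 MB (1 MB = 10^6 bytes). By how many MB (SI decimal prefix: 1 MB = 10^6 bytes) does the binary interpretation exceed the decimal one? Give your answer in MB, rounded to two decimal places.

27.06 MB

557 MiB = 557 × 1,048,576 = 584,056,832 bytes
557 MB = 557 × 1,000,000 = 557,000,000 bytes
difference = 27,056,832 bytes
27,056,832 / 1,000,000 = 27.06 MB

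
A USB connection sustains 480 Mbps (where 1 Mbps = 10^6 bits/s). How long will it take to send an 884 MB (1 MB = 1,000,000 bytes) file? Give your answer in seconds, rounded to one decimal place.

884 MB = 884,000,000 bytes = 7,072,000,000 bits
480 Mbps = 480,000,000 bits/s
time = 7,072,000,000 / 480,000,000 = 14.7 s

14.7 seconds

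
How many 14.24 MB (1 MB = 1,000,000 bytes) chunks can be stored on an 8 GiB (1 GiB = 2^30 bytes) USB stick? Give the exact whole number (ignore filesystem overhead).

603

Capacity: 8 GiB = 8,589,934,592 bytes
Per item: 14.24 MB = 14,240,000 bytes
⌊8,589,934,592 / 14,240,000⌋ = 603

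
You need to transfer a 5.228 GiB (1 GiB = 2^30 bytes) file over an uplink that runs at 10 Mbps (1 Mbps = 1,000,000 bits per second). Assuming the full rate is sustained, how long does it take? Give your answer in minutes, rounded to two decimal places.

74.85 minutes

5.228 GiB = 5,613,522,255.872 bytes = 44,908,178,046.976 bits
10 Mbps = 10,000,000 bits/s
time = 44,908,178,046.976 / 10,000,000 = 4,490.818 s
4,490.818 s / 60 = 74.85 minutes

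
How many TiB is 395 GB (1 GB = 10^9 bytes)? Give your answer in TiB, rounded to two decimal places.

0.36 TiB

395 GB = 395 × 10^9 bytes = 395,000,000,000 bytes
1 TiB = 1,099,511,627,776 bytes
395,000,000,000 / 1,099,511,627,776 = 0.36 TiB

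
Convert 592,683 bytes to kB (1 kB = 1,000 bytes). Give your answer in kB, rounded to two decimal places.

592.68 kB

592,683 bytes given.
1 kB = 1,000 bytes
592,683 / 1,000 = 592.68 kB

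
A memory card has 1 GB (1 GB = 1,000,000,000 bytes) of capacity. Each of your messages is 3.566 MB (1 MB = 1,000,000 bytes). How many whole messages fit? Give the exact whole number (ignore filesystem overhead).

Capacity: 1 GB = 1,000,000,000 bytes
Per item: 3.566 MB = 3,566,000 bytes
⌊1,000,000,000 / 3,566,000⌋ = 280

280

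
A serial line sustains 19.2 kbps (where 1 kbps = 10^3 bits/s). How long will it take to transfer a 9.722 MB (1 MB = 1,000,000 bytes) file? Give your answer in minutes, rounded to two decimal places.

67.51 minutes

9.722 MB = 9,722,000 bytes = 77,776,000 bits
19.2 kbps = 19,200 bits/s
time = 77,776,000 / 19,200 = 4,050.833 s
4,050.833 s / 60 = 67.51 minutes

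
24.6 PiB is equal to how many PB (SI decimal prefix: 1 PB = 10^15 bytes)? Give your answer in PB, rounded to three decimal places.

27.697 PB

24.6 PiB = 24.6 × 2^50 bytes = 27,697,137,708,328,550.4 bytes
1 PB = 10^15 bytes = 1,000,000,000,000,000 bytes
27,697,137,708,328,550.4 / 1,000,000,000,000,000 = 27.697 PB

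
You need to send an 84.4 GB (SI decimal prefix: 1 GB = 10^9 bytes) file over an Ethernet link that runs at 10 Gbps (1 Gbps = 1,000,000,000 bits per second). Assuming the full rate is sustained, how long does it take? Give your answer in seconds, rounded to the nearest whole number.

68 seconds

84.4 GB = 84,400,000,000 bytes = 675,200,000,000 bits
10 Gbps = 10,000,000,000 bits/s
time = 675,200,000,000 / 10,000,000,000 = 68 s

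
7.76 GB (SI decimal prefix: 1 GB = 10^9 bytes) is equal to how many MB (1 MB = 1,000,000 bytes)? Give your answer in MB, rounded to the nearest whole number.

7.76 GB = 7.76 × 10^9 bytes = 7,760,000,000 bytes
1 MB = 1,000,000 bytes
7,760,000,000 / 1,000,000 = 7,760 MB

7,760 MB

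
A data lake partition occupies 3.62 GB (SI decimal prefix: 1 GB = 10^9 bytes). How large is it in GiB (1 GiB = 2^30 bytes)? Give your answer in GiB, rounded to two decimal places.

3.37 GiB

3.62 GB = 3.62 × 10^9 bytes = 3,620,000,000 bytes
1 GiB = 2^30 bytes = 1,073,741,824 bytes
3,620,000,000 / 1,073,741,824 = 3.37 GiB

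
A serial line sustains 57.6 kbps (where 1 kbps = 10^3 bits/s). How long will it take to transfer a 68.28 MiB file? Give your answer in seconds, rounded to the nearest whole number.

9,944 seconds

68.28 MiB = 71,596,769.28 bytes = 572,774,154.24 bits
57.6 kbps = 57,600 bits/s
time = 572,774,154.24 / 57,600 = 9,944 s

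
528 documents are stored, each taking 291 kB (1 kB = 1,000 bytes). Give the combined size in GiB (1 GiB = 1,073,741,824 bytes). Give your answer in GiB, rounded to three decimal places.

Total = 528 × 291 kB = 153,648 kB
= 153,648 × 1,000 bytes = 153,648,000 bytes
1 GiB = 1,073,741,824 bytes
153,648,000 / 1,073,741,824 = 0.143 GiB

0.143 GiB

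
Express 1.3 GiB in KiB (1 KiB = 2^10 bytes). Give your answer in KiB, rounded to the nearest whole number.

1.3 GiB = 1.3 × 2^30 bytes = 1,395,864,371.2 bytes
1 KiB = 2^10 bytes = 1,024 bytes
1,395,864,371.2 / 1,024 = 1,363,149 KiB

1,363,149 KiB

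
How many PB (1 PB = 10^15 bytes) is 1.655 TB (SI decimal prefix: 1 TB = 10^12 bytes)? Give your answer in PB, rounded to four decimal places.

1.655 TB = 1.655 × 10^12 bytes = 1,655,000,000,000 bytes
1 PB = 10^15 bytes = 1,000,000,000,000,000 bytes
1,655,000,000,000 / 1,000,000,000,000,000 = 0.0017 PB

0.0017 PB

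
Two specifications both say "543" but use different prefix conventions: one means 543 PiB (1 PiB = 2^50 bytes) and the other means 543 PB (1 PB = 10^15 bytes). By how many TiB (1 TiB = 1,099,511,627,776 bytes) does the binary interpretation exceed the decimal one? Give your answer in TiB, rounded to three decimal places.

543 PiB = 543 × 1,125,899,906,842,624 = 611,363,649,415,544,832 bytes
543 PB = 543 × 1,000,000,000,000,000 = 543,000,000,000,000,000 bytes
difference = 68,363,649,415,544,832 bytes
68,363,649,415,544,832 / 1,099,511,627,776 = 62,176.377 TiB

62,176.377 TiB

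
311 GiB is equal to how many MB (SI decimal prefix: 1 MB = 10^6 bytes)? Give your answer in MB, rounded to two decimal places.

311 GiB = 311 × 2^30 bytes = 333,933,707,264 bytes
1 MB = 10^6 bytes = 1,000,000 bytes
333,933,707,264 / 1,000,000 = 333,933.71 MB

333,933.71 MB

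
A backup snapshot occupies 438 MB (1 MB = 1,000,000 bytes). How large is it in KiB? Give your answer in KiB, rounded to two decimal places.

427,734.38 KiB

438 MB = 438 × 10^6 bytes = 438,000,000 bytes
1 KiB = 2^10 bytes = 1,024 bytes
438,000,000 / 1,024 = 427,734.38 KiB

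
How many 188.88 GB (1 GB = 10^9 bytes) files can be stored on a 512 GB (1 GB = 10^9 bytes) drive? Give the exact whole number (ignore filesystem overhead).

Capacity: 512 GB = 512,000,000,000 bytes
Per item: 188.88 GB = 188,880,000,000 bytes
⌊512,000,000,000 / 188,880,000,000⌋ = 2

2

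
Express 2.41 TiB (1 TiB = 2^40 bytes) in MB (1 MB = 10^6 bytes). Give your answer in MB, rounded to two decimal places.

2.41 TiB = 2.41 × 2^40 bytes = 2,649,823,022,940.16 bytes
1 MB = 10^6 bytes = 1,000,000 bytes
2,649,823,022,940.16 / 1,000,000 = 2,649,823.02 MB

2,649,823.02 MB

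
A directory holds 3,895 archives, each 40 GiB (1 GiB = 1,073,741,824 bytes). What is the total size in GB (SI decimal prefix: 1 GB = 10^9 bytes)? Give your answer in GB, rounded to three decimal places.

Total = 3,895 × 40 GiB = 155,800 GiB
= 155,800 × 1,073,741,824 bytes = 167,288,976,179,200 bytes
1 GB = 1,000,000,000 bytes
167,288,976,179,200 / 1,000,000,000 = 167,288.976 GB

167,288.976 GB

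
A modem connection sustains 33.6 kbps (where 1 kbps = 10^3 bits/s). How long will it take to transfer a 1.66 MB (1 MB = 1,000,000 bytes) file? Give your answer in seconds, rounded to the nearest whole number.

395 seconds

1.66 MB = 1,660,000 bytes = 13,280,000 bits
33.6 kbps = 33,600 bits/s
time = 13,280,000 / 33,600 = 395 s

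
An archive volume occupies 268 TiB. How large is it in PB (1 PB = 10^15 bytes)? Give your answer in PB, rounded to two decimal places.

268 TiB = 268 × 2^40 bytes = 294,669,116,243,968 bytes
1 PB = 1,000,000,000,000,000 bytes
294,669,116,243,968 / 1,000,000,000,000,000 = 0.29 PB

0.29 PB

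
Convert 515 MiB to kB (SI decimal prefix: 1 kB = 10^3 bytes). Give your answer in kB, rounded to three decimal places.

540,016.640 kB

515 MiB = 515 × 2^20 bytes = 540,016,640 bytes
1 kB = 1,000 bytes
540,016,640 / 1,000 = 540,016.640 kB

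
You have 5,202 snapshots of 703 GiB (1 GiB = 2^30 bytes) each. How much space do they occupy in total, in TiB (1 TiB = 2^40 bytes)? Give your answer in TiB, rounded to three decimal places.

3,571.295 TiB

Total = 5,202 × 703 GiB = 3,657,006 GiB
= 3,657,006 × 1,073,741,824 bytes = 3,926,680,292,818,944 bytes
1 TiB = 1,099,511,627,776 bytes
3,926,680,292,818,944 / 1,099,511,627,776 = 3,571.295 TiB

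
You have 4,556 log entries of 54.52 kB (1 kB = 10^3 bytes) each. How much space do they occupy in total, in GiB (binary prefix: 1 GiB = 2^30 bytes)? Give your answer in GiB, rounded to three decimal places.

Total = 4,556 × 54.52 kB = 248393.12 kB
= 248393.12 × 1,000 bytes = 248,393,120 bytes
1 GiB = 1,073,741,824 bytes
248,393,120 / 1,073,741,824 = 0.231 GiB

0.231 GiB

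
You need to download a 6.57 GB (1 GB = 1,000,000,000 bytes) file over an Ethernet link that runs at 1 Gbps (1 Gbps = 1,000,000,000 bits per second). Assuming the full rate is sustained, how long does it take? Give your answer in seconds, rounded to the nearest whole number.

6.57 GB = 6,570,000,000 bytes = 52,560,000,000 bits
1 Gbps = 1,000,000,000 bits/s
time = 52,560,000,000 / 1,000,000,000 = 53 s

53 seconds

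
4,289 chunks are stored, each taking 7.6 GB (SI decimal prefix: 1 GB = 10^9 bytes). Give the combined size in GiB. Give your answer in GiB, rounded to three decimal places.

30,357.763 GiB

Total = 4,289 × 7.6 GB = 32596.4 GB
= 32596.4 × 1,000,000,000 bytes = 32,596,400,000,000 bytes
1 GiB = 1,073,741,824 bytes
32,596,400,000,000 / 1,073,741,824 = 30,357.763 GiB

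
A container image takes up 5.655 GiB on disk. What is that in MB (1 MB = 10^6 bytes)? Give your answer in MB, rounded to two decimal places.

6,072.01 MB

5.655 GiB × 1,073,741,824 bytes/GiB = 6,072,010,014.72 bytes
1 MB = 10^6 bytes = 1,000,000 bytes
6,072,010,014.72 / 1,000,000 = 6,072.01 MB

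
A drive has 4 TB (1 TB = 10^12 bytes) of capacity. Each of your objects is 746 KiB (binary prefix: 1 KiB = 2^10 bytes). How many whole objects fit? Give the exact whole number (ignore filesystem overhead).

5,236,260

Capacity: 4 TB = 4,000,000,000,000 bytes
Per item: 746 KiB = 763,904 bytes
⌊4,000,000,000,000 / 763,904⌋ = 5,236,260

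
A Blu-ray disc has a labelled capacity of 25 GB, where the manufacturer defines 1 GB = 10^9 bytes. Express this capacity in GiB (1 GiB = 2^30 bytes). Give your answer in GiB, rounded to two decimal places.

23.28 GiB

25 GB × 1,000,000,000 bytes/GB = 25,000,000,000 bytes
1 GiB = 2^30 bytes = 1,073,741,824 bytes
25,000,000,000 / 1,073,741,824 = 23.28 GiB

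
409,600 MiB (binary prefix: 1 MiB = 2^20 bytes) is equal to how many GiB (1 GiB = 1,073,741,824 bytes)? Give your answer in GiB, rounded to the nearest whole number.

400 GiB

409,600 MiB × 1,048,576 bytes/MiB = 429,496,729,600 bytes
1 GiB = 2^30 bytes = 1,073,741,824 bytes
429,496,729,600 / 1,073,741,824 = 400 GiB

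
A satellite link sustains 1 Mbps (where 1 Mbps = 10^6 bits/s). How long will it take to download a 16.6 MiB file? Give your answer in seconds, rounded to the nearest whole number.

139 seconds

16.6 MiB = 17,406,361.6 bytes = 139,250,892.8 bits
1 Mbps = 1,000,000 bits/s
time = 139,250,892.8 / 1,000,000 = 139 s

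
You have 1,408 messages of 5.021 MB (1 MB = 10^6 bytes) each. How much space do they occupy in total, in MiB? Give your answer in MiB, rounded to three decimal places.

6,742.065 MiB

Total = 1,408 × 5.021 MB = 7069.568 MB
= 7069.568 × 1,000,000 bytes = 7,069,568,000 bytes
1 MiB = 1,048,576 bytes
7,069,568,000 / 1,048,576 = 6,742.065 MiB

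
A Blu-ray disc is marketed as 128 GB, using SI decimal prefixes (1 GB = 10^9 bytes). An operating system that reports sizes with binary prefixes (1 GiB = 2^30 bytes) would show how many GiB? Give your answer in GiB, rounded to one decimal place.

119.2 GiB

128 GB = 128 × 10^9 bytes = 128,000,000,000 bytes
1 GiB = 2^30 bytes = 1,073,741,824 bytes
128,000,000,000 / 1,073,741,824 = 119.2 GiB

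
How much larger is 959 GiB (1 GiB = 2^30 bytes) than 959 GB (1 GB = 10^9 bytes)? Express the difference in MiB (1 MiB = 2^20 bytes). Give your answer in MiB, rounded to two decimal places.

67,442.33 MiB

959 GiB = 959 × 1,073,741,824 = 1,029,718,409,216 bytes
959 GB = 959 × 1,000,000,000 = 959,000,000,000 bytes
difference = 70,718,409,216 bytes
70,718,409,216 / 1,048,576 = 67,442.33 MiB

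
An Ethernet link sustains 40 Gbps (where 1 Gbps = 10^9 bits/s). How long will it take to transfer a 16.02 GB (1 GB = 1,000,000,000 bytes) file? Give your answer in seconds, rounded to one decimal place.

3.2 seconds

16.02 GB = 16,020,000,000 bytes = 128,160,000,000 bits
40 Gbps = 40,000,000,000 bits/s
time = 128,160,000,000 / 40,000,000,000 = 3.2 s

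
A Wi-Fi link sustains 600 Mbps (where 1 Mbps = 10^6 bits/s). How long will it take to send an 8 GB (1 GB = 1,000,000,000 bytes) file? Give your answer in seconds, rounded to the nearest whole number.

8 GB = 8,000,000,000 bytes = 64,000,000,000 bits
600 Mbps = 600,000,000 bits/s
time = 64,000,000,000 / 600,000,000 = 107 s

107 seconds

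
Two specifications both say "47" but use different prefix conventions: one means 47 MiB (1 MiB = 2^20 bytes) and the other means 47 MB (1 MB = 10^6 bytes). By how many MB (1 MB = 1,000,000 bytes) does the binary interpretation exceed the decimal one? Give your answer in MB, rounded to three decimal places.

47 MiB = 47 × 1,048,576 = 49,283,072 bytes
47 MB = 47 × 1,000,000 = 47,000,000 bytes
difference = 2,283,072 bytes
2,283,072 / 1,000,000 = 2.283 MB

2.283 MB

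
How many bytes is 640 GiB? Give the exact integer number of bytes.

687,194,767,360 bytes

640 × 1,073,741,824 = 687,194,767,360 bytes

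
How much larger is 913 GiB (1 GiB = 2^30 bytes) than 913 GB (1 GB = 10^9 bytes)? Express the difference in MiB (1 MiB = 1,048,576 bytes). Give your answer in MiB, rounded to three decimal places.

64,207.349 MiB

913 GiB = 913 × 1,073,741,824 = 980,326,285,312 bytes
913 GB = 913 × 1,000,000,000 = 913,000,000,000 bytes
difference = 67,326,285,312 bytes
67,326,285,312 / 1,048,576 = 64,207.349 MiB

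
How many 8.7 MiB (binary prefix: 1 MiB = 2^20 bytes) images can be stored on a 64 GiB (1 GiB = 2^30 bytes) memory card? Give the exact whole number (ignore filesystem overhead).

7,532

Capacity: 64 GiB = 68,719,476,736 bytes
Per item: 8.7 MiB = 9,122,611.2 bytes
⌊68,719,476,736 / 9,122,611.2⌋ = 7,532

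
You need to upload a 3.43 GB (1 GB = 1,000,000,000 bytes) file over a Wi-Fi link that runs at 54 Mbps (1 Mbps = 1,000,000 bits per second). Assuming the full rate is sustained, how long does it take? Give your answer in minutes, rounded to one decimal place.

3.43 GB = 3,430,000,000 bytes = 27,440,000,000 bits
54 Mbps = 54,000,000 bits/s
time = 27,440,000,000 / 54,000,000 = 508.15 s
508.15 s / 60 = 8.5 minutes

8.5 minutes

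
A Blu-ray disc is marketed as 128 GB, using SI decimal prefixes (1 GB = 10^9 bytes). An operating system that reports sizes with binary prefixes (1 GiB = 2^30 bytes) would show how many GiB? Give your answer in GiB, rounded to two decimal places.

128 GB = 128 × 10^9 bytes = 128,000,000,000 bytes
1 GiB = 1,073,741,824 bytes
128,000,000,000 / 1,073,741,824 = 119.21 GiB

119.21 GiB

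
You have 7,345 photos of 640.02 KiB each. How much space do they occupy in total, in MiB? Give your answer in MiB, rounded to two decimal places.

4,590.77 MiB

Total = 7,345 × 640.02 KiB = 4700946.9 KiB
= 4700946.9 × 1,024 bytes = 4,813,769,625.6 bytes
1 MiB = 1,048,576 bytes
4,813,769,625.6 / 1,048,576 = 4,590.77 MiB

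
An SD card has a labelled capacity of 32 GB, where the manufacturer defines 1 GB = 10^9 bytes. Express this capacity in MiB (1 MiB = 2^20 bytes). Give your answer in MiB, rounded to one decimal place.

30,517.6 MiB

32 GB = 32 × 10^9 bytes = 32,000,000,000 bytes
1 MiB = 1,048,576 bytes
32,000,000,000 / 1,048,576 = 30,517.6 MiB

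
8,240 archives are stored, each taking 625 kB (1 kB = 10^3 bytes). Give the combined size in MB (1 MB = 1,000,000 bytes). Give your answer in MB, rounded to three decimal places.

5,150.000 MB

Total = 8,240 × 625 kB = 5,150,000 kB
= 5,150,000 × 1,000 bytes = 5,150,000,000 bytes
1 MB = 1,000,000 bytes
5,150,000,000 / 1,000,000 = 5,150.000 MB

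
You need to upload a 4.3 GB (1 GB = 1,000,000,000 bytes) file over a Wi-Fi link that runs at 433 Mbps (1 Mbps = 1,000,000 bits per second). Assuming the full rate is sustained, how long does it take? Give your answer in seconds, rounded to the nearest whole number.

79 seconds

4.3 GB = 4,300,000,000 bytes = 34,400,000,000 bits
433 Mbps = 433,000,000 bits/s
time = 34,400,000,000 / 433,000,000 = 79 s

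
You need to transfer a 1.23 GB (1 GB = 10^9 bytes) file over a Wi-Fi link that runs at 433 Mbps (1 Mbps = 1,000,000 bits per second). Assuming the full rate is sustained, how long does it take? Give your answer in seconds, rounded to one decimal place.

22.7 seconds

1.23 GB = 1,230,000,000 bytes = 9,840,000,000 bits
433 Mbps = 433,000,000 bits/s
time = 9,840,000,000 / 433,000,000 = 22.7 s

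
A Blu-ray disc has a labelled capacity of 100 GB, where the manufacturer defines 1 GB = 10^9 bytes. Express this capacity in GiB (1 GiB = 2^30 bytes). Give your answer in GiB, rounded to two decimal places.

93.13 GiB

100 GB × 1,000,000,000 bytes/GB = 100,000,000,000 bytes
1 GiB = 2^30 bytes = 1,073,741,824 bytes
100,000,000,000 / 1,073,741,824 = 93.13 GiB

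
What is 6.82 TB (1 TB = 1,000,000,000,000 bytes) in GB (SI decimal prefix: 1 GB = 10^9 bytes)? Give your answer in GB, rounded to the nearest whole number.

6,820 GB

6.82 TB = 6.82 × 10^12 bytes = 6,820,000,000,000 bytes
1 GB = 10^9 bytes = 1,000,000,000 bytes
6,820,000,000,000 / 1,000,000,000 = 6,820 GB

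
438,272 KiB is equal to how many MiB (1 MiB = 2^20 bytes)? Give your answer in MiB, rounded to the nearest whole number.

438,272 KiB = 438,272 × 2^10 bytes = 448,790,528 bytes
1 MiB = 2^20 bytes = 1,048,576 bytes
448,790,528 / 1,048,576 = 428 MiB

428 MiB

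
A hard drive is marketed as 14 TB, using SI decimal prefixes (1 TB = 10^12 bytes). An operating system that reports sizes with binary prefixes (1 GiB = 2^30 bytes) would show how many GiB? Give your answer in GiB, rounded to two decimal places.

14 TB × 1,000,000,000,000 bytes/TB = 14,000,000,000,000 bytes
1 GiB = 1,073,741,824 bytes
14,000,000,000,000 / 1,073,741,824 = 13,038.52 GiB

13,038.52 GiB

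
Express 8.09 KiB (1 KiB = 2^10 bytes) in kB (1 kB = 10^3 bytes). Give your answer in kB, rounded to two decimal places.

8.09 KiB × 1,024 bytes/KiB = 8,284.16 bytes
1 kB = 1,000 bytes
8,284.16 / 1,000 = 8.28 kB

8.28 kB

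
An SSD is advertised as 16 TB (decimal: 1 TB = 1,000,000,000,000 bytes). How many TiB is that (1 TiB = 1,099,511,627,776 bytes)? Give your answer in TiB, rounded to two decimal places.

16 TB = 16 × 10^12 bytes = 16,000,000,000,000 bytes
1 TiB = 2^40 bytes = 1,099,511,627,776 bytes
16,000,000,000,000 / 1,099,511,627,776 = 14.55 TiB

14.55 TiB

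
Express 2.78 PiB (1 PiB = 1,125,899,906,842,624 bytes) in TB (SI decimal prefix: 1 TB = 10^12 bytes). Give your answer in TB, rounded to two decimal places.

3,130.00 TB

2.78 PiB = 2.78 × 2^50 bytes = 3,130,001,741,022,494.72 bytes
1 TB = 10^12 bytes = 1,000,000,000,000 bytes
3,130,001,741,022,494.72 / 1,000,000,000,000 = 3,130.00 TB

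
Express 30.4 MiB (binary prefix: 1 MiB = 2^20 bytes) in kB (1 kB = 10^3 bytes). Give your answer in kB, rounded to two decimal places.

30.4 MiB × 1,048,576 bytes/MiB = 31,876,710.4 bytes
1 kB = 10^3 bytes = 1,000 bytes
31,876,710.4 / 1,000 = 31,876.71 kB

31,876.71 kB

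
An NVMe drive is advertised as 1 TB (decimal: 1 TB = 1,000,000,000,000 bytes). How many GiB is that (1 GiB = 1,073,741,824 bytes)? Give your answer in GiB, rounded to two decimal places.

1 TB = 1 × 10^12 bytes = 1,000,000,000,000 bytes
1 GiB = 1,073,741,824 bytes
1,000,000,000,000 / 1,073,741,824 = 931.32 GiB

931.32 GiB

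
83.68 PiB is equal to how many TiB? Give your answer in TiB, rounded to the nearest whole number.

85,688 TiB

83.68 PiB = 83.68 × 2^50 bytes = 94,215,304,204,590,776.32 bytes
1 TiB = 1,099,511,627,776 bytes
94,215,304,204,590,776.32 / 1,099,511,627,776 = 85,688 TiB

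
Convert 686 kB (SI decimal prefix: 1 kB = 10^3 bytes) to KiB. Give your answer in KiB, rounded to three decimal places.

686 kB = 686 × 10^3 bytes = 686,000 bytes
1 KiB = 1,024 bytes
686,000 / 1,024 = 669.922 KiB

669.922 KiB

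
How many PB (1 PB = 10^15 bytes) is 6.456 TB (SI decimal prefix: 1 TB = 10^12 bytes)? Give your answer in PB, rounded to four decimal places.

0.0065 PB

6.456 TB = 6.456 × 10^12 bytes = 6,456,000,000,000 bytes
1 PB = 10^15 bytes = 1,000,000,000,000,000 bytes
6,456,000,000,000 / 1,000,000,000,000,000 = 0.0065 PB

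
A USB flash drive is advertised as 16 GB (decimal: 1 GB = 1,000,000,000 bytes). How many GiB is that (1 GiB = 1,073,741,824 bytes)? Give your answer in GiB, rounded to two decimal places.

14.90 GiB

16 GB × 1,000,000,000 bytes/GB = 16,000,000,000 bytes
1 GiB = 1,073,741,824 bytes
16,000,000,000 / 1,073,741,824 = 14.90 GiB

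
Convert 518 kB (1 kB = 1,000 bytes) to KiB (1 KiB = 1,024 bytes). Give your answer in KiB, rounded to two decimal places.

518 kB = 518 × 10^3 bytes = 518,000 bytes
1 KiB = 1,024 bytes
518,000 / 1,024 = 505.86 KiB

505.86 KiB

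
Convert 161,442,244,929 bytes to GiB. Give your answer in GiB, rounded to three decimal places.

161,442,244,929 bytes given.
1 GiB = 2^30 bytes = 1,073,741,824 bytes
161,442,244,929 / 1,073,741,824 = 150.355 GiB

150.355 GiB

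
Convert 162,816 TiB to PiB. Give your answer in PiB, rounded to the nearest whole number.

162,816 TiB = 162,816 × 2^40 bytes = 179,018,085,187,977,216 bytes
1 PiB = 1,125,899,906,842,624 bytes
179,018,085,187,977,216 / 1,125,899,906,842,624 = 159 PiB

159 PiB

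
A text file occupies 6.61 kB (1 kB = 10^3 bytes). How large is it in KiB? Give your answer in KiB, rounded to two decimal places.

6.46 KiB

6.61 kB × 1,000 bytes/kB = 6,610 bytes
1 KiB = 1,024 bytes
6,610 / 1,024 = 6.46 KiB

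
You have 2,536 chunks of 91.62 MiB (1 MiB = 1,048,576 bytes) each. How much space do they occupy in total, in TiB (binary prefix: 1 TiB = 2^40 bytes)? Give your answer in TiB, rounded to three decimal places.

Total = 2,536 × 91.62 MiB = 232348.32 MiB
= 232348.32 × 1,048,576 bytes = 243,634,871,992.32 bytes
1 TiB = 1,099,511,627,776 bytes
243,634,871,992.32 / 1,099,511,627,776 = 0.222 TiB

0.222 TiB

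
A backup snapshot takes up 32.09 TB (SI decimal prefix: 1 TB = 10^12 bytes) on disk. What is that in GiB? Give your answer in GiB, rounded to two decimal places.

29,886.14 GiB

32.09 TB × 1,000,000,000,000 bytes/TB = 32,090,000,000,000 bytes
1 GiB = 2^30 bytes = 1,073,741,824 bytes
32,090,000,000,000 / 1,073,741,824 = 29,886.14 GiB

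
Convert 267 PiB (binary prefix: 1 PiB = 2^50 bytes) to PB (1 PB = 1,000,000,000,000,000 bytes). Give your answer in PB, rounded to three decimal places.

300.615 PB

267 PiB × 1,125,899,906,842,624 bytes/PiB = 300,615,275,126,980,608 bytes
1 PB = 10^15 bytes = 1,000,000,000,000,000 bytes
300,615,275,126,980,608 / 1,000,000,000,000,000 = 300.615 PB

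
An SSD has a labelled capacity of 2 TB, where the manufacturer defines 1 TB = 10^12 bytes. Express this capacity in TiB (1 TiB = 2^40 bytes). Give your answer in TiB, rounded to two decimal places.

2 TB × 1,000,000,000,000 bytes/TB = 2,000,000,000,000 bytes
1 TiB = 1,099,511,627,776 bytes
2,000,000,000,000 / 1,099,511,627,776 = 1.82 TiB

1.82 TiB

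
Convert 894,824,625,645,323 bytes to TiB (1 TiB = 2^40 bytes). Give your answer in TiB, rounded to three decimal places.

894,824,625,645,323 bytes given.
1 TiB = 1,099,511,627,776 bytes
894,824,625,645,323 / 1,099,511,627,776 = 813.838 TiB

813.838 TiB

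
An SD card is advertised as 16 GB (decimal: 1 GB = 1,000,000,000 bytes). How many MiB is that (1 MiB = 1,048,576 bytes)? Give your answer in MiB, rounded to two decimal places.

15,258.79 MiB

16 GB = 16 × 10^9 bytes = 16,000,000,000 bytes
1 MiB = 1,048,576 bytes
16,000,000,000 / 1,048,576 = 15,258.79 MiB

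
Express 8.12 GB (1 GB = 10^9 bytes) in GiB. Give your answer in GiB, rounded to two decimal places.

7.56 GiB

8.12 GB = 8.12 × 10^9 bytes = 8,120,000,000 bytes
1 GiB = 2^30 bytes = 1,073,741,824 bytes
8,120,000,000 / 1,073,741,824 = 7.56 GiB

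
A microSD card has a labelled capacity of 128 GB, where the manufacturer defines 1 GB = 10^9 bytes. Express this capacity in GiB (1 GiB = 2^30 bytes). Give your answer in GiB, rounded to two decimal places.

119.21 GiB

128 GB = 128 × 10^9 bytes = 128,000,000,000 bytes
1 GiB = 1,073,741,824 bytes
128,000,000,000 / 1,073,741,824 = 119.21 GiB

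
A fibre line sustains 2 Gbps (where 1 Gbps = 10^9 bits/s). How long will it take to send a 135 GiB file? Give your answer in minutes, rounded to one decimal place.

9.7 minutes

135 GiB = 144,955,146,240 bytes = 1,159,641,169,920 bits
2 Gbps = 2,000,000,000 bits/s
time = 1,159,641,169,920 / 2,000,000,000 = 579.82 s
579.82 s / 60 = 9.7 minutes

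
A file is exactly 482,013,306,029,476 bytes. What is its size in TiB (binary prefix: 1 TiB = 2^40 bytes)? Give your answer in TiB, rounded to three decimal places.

482,013,306,029,476 bytes given.
1 TiB = 1,099,511,627,776 bytes
482,013,306,029,476 / 1,099,511,627,776 = 438.389 TiB

438.389 TiB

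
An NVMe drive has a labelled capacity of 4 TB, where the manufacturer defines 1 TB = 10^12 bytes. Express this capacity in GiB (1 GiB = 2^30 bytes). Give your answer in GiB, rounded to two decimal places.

4 TB = 4 × 10^12 bytes = 4,000,000,000,000 bytes
1 GiB = 2^30 bytes = 1,073,741,824 bytes
4,000,000,000,000 / 1,073,741,824 = 3,725.29 GiB

3,725.29 GiB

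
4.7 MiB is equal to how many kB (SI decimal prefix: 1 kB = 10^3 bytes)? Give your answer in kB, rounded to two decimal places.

4,928.31 kB

4.7 MiB × 1,048,576 bytes/MiB = 4,928,307.2 bytes
1 kB = 1,000 bytes
4,928,307.2 / 1,000 = 4,928.31 kB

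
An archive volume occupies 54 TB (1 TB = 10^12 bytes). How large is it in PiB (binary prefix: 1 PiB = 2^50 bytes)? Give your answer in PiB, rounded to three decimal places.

54 TB = 54 × 10^12 bytes = 54,000,000,000,000 bytes
1 PiB = 1,125,899,906,842,624 bytes
54,000,000,000,000 / 1,125,899,906,842,624 = 0.048 PiB

0.048 PiB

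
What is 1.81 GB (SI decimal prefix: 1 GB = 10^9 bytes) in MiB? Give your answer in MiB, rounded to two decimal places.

1,726.15 MiB

1.81 GB × 1,000,000,000 bytes/GB = 1,810,000,000 bytes
1 MiB = 2^20 bytes = 1,048,576 bytes
1,810,000,000 / 1,048,576 = 1,726.15 MiB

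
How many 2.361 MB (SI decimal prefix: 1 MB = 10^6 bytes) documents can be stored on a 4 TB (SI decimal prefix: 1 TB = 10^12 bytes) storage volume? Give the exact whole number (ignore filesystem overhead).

Capacity: 4 TB = 4,000,000,000,000 bytes
Per item: 2.361 MB = 2,361,000 bytes
⌊4,000,000,000,000 / 2,361,000⌋ = 1,694,197

1,694,197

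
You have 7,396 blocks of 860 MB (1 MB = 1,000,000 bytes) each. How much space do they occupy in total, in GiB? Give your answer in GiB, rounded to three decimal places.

Total = 7,396 × 860 MB = 6,360,560 MB
= 6,360,560 × 1,000,000 bytes = 6,360,560,000,000 bytes
1 GiB = 1,073,741,824 bytes
6,360,560,000,000 / 1,073,741,824 = 5,923.733 GiB

5,923.733 GiB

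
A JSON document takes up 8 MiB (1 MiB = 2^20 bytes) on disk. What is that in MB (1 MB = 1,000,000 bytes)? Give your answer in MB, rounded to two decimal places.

8.39 MB

8 MiB × 1,048,576 bytes/MiB = 8,388,608 bytes
1 MB = 1,000,000 bytes
8,388,608 / 1,000,000 = 8.39 MB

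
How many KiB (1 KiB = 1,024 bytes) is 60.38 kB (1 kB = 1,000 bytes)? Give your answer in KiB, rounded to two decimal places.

58.96 KiB

60.38 kB × 1,000 bytes/kB = 60,380 bytes
1 KiB = 2^10 bytes = 1,024 bytes
60,380 / 1,024 = 58.96 KiB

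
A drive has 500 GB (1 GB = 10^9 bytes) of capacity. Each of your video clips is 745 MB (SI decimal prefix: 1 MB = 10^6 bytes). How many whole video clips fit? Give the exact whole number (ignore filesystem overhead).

Capacity: 500 GB = 500,000,000,000 bytes
Per item: 745 MB = 745,000,000 bytes
⌊500,000,000,000 / 745,000,000⌋ = 671

671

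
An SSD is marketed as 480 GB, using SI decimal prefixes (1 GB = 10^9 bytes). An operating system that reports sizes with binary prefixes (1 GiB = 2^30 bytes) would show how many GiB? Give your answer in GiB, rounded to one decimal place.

480 GB = 480 × 10^9 bytes = 480,000,000,000 bytes
1 GiB = 2^30 bytes = 1,073,741,824 bytes
480,000,000,000 / 1,073,741,824 = 447.0 GiB

447.0 GiB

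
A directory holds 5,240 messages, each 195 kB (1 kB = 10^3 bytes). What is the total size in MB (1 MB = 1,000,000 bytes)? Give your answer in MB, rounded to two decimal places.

1,021.80 MB

Total = 5,240 × 195 kB = 1,021,800 kB
= 1,021,800 × 1,000 bytes = 1,021,800,000 bytes
1 MB = 1,000,000 bytes
1,021,800,000 / 1,000,000 = 1,021.80 MB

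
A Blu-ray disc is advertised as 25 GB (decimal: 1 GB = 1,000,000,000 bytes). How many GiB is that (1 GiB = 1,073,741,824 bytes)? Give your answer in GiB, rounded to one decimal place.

23.3 GiB

25 GB × 1,000,000,000 bytes/GB = 25,000,000,000 bytes
1 GiB = 2^30 bytes = 1,073,741,824 bytes
25,000,000,000 / 1,073,741,824 = 23.3 GiB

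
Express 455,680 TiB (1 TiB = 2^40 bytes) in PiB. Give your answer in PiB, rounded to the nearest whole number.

445 PiB

455,680 TiB = 455,680 × 2^40 bytes = 501,025,458,544,967,680 bytes
1 PiB = 1,125,899,906,842,624 bytes
501,025,458,544,967,680 / 1,125,899,906,842,624 = 445 PiB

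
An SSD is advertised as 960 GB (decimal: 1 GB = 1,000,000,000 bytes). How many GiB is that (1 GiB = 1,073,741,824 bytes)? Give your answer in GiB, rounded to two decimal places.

894.07 GiB

960 GB = 960 × 10^9 bytes = 960,000,000,000 bytes
1 GiB = 2^30 bytes = 1,073,741,824 bytes
960,000,000,000 / 1,073,741,824 = 894.07 GiB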